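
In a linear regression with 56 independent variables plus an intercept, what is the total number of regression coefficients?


Including the intercept, the model has 56 predictor coefficients + 1 intercept.
Total = 57.

57


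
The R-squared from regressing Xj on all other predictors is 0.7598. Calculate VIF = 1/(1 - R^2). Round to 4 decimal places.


Using VIF = 1/(1 - R^2_j):
1 - 0.7598 = 0.2402.
VIF = 4.1632.

4.1632


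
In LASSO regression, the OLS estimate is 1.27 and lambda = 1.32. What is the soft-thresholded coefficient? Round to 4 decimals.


Check: |1.27| = 1.27 vs lambda = 1.32.
Since |beta| <= lambda, the coefficient is set to 0.
Soft-thresholded coefficient = 0.0000.

0.0000


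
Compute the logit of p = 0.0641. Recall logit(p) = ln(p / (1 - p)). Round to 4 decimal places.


Compute the odds: 0.0641/0.9359 = 0.0685.
Take the natural log: ln(0.0685) = -2.6811.

-2.6811


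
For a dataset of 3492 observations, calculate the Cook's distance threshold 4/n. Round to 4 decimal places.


Using the rule of thumb:
Threshold = 4 / 3492 = 0.0011.

0.0011


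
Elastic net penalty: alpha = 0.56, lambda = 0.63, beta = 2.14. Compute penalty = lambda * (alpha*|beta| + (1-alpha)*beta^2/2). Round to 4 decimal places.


alpha * |beta| = 0.56 * 2.14 = 1.1984.
(1-alpha) * beta^2/2 = 0.44 * 4.5796/2 = 1.0075.
Total = 0.63 * (1.1984 + 1.0075) = 1.3897.

1.3897


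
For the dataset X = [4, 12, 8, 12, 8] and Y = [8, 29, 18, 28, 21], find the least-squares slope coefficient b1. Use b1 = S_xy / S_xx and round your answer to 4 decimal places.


The sample means are xbar = 8.8000 and ybar = 20.8000.
Compute S_xx = 44.8000 and S_xy = 112.8000.
Slope b1 = S_xy / S_xx = 112.8000 / 44.8000 = 2.5179.

2.5179


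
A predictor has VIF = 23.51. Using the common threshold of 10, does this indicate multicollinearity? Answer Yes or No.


The threshold is 10.
VIF = 23.51 is >= 10.
Multicollinearity indication: Yes.

Yes


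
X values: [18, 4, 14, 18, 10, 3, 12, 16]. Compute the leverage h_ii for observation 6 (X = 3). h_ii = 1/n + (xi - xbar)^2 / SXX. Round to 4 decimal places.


Mean of X: xbar = 11.8750.
SXX = 240.8750.
For X = 3: h = 1/8 + (3 - 11.8750)^2/240.8750 = 0.4520.

0.4520


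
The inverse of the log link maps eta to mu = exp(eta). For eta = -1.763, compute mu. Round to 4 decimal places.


mu = exp(eta) = exp(-1.763).
= 0.1715.

0.1715


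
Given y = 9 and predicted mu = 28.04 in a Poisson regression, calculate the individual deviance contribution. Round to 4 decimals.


y/mu = 9/28.04 = 0.320970 (approx.), and ln(9/28.04) = -1.136407.
y * ln(y/mu) = 9 * -1.136407 = -10.227663.
y - mu = -19.04.
D = 2 * (-10.227663 - -19.04) = 17.624674, which rounds to 17.6247.

17.6247


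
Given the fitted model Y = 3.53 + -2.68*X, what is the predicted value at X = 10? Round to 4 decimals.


Substitute X = 10 into the equation:
Y = 3.53 + -2.68 * 10 = 3.53 + -26.8000 = -23.2700.

-23.2700


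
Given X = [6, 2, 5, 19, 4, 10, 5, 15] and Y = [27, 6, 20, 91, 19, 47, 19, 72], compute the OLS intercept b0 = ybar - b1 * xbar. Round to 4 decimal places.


Compute b1 = 5.0131 from the OLS formula.
With xbar = 8.2500 and ybar = 37.6250, the intercept is:
b0 = 37.6250 - 5.0131 * 8.2500 = -3.7333.

-3.7333


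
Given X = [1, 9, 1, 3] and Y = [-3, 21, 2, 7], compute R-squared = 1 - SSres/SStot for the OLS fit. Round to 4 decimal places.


After computing the OLS fit (b0=-2.5698, b1=2.6628):
SSres = 15.8605, SStot = 320.7500.
R^2 = 1 - 15.8605/320.7500 = 0.9506.

0.9506


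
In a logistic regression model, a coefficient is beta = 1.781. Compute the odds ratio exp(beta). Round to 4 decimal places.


The odds ratio is computed as:
OR = e^(1.781) = 5.9358.

5.9358


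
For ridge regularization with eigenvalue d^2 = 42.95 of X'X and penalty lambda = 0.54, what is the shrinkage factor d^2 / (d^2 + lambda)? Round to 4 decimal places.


Compute the denominator: 42.95 + 0.54 = 43.4900.
Shrinkage factor = 42.95 / 43.4900 = 0.9876.

0.9876


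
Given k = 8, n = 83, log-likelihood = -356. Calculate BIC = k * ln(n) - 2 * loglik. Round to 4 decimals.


k * ln(n) = 8 * ln(83) = 8 * 4.418841 = 35.350728.
-2 * loglik = -2 * (-356) = 712.
BIC = 35.350728 + 712 = 747.350728, which rounds to 747.3507.

747.3507


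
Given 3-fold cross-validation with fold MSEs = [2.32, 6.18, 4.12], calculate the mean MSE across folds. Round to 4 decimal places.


Add all fold MSEs: 12.6200.
Divide by k = 3: 12.6200/3 = 4.2067.

4.2067


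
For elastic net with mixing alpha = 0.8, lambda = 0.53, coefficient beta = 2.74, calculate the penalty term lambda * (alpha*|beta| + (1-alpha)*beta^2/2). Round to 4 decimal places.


L1 component = 0.8 * |2.74| = 2.1920.
L2 component = 0.2 * 2.74^2 / 2 = 0.7508.
Penalty = 0.53 * (2.1920 + 0.7508) = 0.53 * 2.9428 = 1.5597.

1.5597


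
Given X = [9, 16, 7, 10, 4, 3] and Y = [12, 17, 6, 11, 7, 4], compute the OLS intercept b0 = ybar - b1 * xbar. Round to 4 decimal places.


First find the slope: b1 = 0.9609.
Means: xbar = 8.1667, ybar = 9.5000.
b0 = ybar - b1 * xbar = 9.5000 - 0.9609 * 8.1667 = 1.6526.

1.6526


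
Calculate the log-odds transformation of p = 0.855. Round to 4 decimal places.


1 - p = 0.145.
p/(1-p) = 5.8966.
logit = ln(5.8966) = 1.7744.

1.7744


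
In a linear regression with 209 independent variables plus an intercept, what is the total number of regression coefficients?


Total coefficients = number of predictors + 1 (for the intercept).
= 209 + 1 = 210.

210


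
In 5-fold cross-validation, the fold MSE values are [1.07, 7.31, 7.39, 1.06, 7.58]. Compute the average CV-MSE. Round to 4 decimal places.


Add all fold MSEs: 24.4100.
Divide by k = 5: 24.4100/5 = 4.8820.

4.8820


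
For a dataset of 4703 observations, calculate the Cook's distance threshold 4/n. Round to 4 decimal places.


Cook's distance cutoff = 4/n = 4/4703.
= 0.0009.

0.0009


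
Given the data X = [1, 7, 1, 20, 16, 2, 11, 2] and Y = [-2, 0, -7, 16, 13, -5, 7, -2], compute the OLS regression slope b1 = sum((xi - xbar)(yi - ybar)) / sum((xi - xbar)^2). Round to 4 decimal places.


The sample means are xbar = 7.5000 and ybar = 2.5000.
Compute S_xx = 386.0000 and S_xy = 432.0000.
Slope b1 = S_xy / S_xx = 432.0000 / 386.0000 = 1.1192.

1.1192


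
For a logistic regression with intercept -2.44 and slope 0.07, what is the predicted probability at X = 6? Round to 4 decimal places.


z = -2.44 + 0.07 * 6 = -2.0200.
Sigmoid: P = 1 / (1 + exp(2.0200)) = 0.1171.

0.1171


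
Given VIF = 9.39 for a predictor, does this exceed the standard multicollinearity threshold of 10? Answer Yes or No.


Check: VIF = 9.39 vs threshold = 10.
Since 9.39 < 10, the answer is No.

No


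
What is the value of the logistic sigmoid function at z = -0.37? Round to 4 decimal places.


exp(0.3700) = 1.4477.
1 + exp(-z) = 2.4477.
sigmoid = 1/2.4477 = 0.4085.

0.4085


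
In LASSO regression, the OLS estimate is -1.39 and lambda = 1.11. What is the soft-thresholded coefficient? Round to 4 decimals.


Absolute value: |-1.39| = 1.39.
Compare to lambda = 1.11.
Since |beta| > lambda, coefficient = sign(beta)*(|beta| - lambda) = -0.2800.

-0.2800


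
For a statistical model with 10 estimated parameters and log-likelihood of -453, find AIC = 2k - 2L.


Compute:
2k = 2*10 = 20.
-2*loglik = -2*(-453) = 906.
AIC = 20 + 906 = 926.

926


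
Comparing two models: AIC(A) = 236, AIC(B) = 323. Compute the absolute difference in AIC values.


Compute |236 - 323| = 87.
Model A has the smaller AIC.

87


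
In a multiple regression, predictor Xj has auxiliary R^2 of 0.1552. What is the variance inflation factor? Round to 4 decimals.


Using VIF = 1/(1 - R^2_j):
1 - 0.1552 = 0.8448.
VIF = 1.1837.

1.1837


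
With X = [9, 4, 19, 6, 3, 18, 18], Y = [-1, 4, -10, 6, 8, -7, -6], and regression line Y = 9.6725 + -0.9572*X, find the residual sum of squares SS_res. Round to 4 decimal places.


For each point, residual = actual - predicted.
Residuals: [-2.0577, -1.8437, -1.4857, 2.0707, 1.1991, 0.5571, 1.5571].
Sum of squared residuals = 18.3012.

18.3012


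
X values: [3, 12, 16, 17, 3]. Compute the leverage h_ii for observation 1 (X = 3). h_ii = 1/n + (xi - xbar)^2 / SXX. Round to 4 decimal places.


Mean of X: xbar = 10.2000.
SXX = 186.8000.
For X = 3: h = 1/5 + (3 - 10.2000)^2/186.8000 = 0.4775.

0.4775


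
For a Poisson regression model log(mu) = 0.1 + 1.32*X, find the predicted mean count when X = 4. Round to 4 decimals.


Linear predictor: eta = 0.1 + (1.32)(4) = 5.3800.
Expected count: mu = exp(5.3800) = 217.0223.

217.0223


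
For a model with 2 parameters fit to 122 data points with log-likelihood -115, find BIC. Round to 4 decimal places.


Compute k*ln(n) = 2*ln(122) = 2*4.804021 = 9.608042.
Then -2*loglik = 230.
BIC = 9.608042 + 230 = 239.608042, which rounds to 239.6080.

239.6080


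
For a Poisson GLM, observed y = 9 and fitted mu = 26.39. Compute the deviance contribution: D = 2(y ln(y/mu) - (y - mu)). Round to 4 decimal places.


y/mu = 9/26.39 = 0.341038 (approx.), and ln(9/26.39) = -1.075761.
y * ln(y/mu) = 9 * -1.075761 = -9.681849.
y - mu = -17.39.
D = 2 * (-9.681849 - -17.39) = 15.416302, which rounds to 15.4163.

15.4163


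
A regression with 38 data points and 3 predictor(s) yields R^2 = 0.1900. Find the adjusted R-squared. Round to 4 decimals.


Plug in: Adj R^2 = 1 - (1 - 0.1900) * 37/34.
= 1 - 0.8100 * 37/34
= 1 - 29.9700 / 34
= 1 - 0.8815 = 0.1185.

0.1185


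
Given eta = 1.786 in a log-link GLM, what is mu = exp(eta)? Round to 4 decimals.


The inverse log link gives:
mu = exp(1.786) = 5.9655.

5.9655


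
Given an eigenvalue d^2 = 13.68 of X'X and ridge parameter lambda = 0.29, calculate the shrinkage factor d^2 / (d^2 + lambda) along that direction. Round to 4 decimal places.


Compute the denominator: 13.68 + 0.29 = 13.9700.
Shrinkage factor = 13.68 / 13.9700 = 0.9792.

0.9792


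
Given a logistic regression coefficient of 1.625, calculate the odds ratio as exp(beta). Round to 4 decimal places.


Odds ratio = exp(beta) = exp(1.625).
= 5.0784.

5.0784


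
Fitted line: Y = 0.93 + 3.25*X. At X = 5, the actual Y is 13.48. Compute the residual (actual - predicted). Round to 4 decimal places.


Compute yhat = 0.93 + (3.25)(5) = 17.1800.
Residual = actual - predicted = 13.48 - 17.1800 = -3.7000.

-3.7000


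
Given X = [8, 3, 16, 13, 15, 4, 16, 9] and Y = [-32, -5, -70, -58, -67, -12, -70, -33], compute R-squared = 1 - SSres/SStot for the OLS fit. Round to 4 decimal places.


After computing the OLS fit (b0=9.2062, b1=-5.0077):
SSres = 18.8634, SStot = 4883.8750.
R^2 = 1 - 18.8634/4883.8750 = 0.9961.

0.9961


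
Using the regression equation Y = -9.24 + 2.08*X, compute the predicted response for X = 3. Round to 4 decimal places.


Substitute X = 3 into the equation:
Y = -9.24 + 2.08 * 3 = -9.24 + 6.2400 = -3.0000.

-3.0000


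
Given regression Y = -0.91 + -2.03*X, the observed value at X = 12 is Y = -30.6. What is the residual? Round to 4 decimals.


Compute yhat = -0.91 + (-2.03)(12) = -25.2700.
Residual = actual - predicted = -30.6 - -25.2700 = -5.3300.

-5.3300


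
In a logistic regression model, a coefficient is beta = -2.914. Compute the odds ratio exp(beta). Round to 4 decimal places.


Odds ratio = exp(beta) = exp(-2.914).
= 0.0543.

0.0543


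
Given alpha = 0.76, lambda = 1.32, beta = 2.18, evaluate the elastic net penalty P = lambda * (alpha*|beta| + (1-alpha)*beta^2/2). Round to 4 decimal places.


Compute:
L1 = 0.76 * 2.18 = 1.6568.
L2 = 0.24 * 2.18^2 / 2 = 0.5703.
Penalty = 1.32 * (1.6568 + 0.5703) = 2.9398.

2.9398


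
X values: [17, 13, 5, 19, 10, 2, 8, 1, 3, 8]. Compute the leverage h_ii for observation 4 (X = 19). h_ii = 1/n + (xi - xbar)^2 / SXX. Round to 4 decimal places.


Mean of X: xbar = 8.6000.
SXX = 346.4000.
For X = 19: h = 1/10 + (19 - 8.6000)^2/346.4000 = 0.4122.

0.4122


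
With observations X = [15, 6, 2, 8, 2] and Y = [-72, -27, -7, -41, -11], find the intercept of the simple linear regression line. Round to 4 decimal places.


The slope is b1 = -4.8889.
Sample means are xbar = 6.6000 and ybar = -31.6000.
Intercept: b0 = -31.6000 - (-4.8889)(6.6000) = 0.6667.

0.6667


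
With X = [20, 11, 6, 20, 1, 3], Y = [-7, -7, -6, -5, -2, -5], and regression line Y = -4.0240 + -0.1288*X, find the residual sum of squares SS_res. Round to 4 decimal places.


Compute predicted values, then residuals = yi - yhat_i.
Residuals: [-0.4000, -1.5592, -1.2032, 1.6000, 2.1528, -0.5896].
SSres = sum(residual^2) = 11.5810.

11.5810


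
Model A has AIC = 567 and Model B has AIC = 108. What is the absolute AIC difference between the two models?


|AIC_A - AIC_B| = |567 - 108| = 459.
Model B is preferred (lower AIC).

459


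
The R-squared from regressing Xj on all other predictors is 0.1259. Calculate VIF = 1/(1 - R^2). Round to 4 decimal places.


Using VIF = 1/(1 - R^2_j):
1 - 0.1259 = 0.8741.
VIF = 1.1440.

1.1440


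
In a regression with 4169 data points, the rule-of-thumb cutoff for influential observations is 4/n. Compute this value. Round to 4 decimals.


The threshold is 4/n.
4/4169 = 0.0010.

0.0010


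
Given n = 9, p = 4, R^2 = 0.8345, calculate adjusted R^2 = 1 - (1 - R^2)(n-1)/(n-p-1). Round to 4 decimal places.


Plug in: Adj R^2 = 1 - (1 - 0.8345) * 8/4.
= 1 - 0.1655 * 8/4
= 1 - 1.3240 / 4
= 1 - 0.3310 = 0.6690.

0.6690


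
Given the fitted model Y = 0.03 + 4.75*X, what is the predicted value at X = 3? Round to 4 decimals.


Plug X = 3 into Y = 0.03 + 4.75*X:
Y = 0.03 + 14.2500 = 14.2800.

14.2800


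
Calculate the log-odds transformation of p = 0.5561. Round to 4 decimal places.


The odds are p/(1-p) = 0.5561 / 0.4439 = 1.2528.
logit(p) = ln(1.2528) = 0.2253.

0.2253


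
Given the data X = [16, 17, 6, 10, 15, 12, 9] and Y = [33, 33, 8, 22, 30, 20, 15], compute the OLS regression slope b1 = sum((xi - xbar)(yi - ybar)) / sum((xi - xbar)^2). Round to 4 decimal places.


First compute the means: xbar = 12.1429, ybar = 23.0000.
Then S_xx = sum((xi - xbar)^2) = 98.8571.
S_xy = sum((xi - xbar)(yi - ybar)) = 227.0000.
b1 = S_xy / S_xx = 227.0000 / 98.8571 = 2.2962.

2.2962


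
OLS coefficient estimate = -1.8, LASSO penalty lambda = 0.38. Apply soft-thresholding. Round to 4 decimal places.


|beta_OLS| = 1.8.
lambda = 0.38.
Since |beta| > lambda, coefficient = sign(beta)*(|beta| - lambda) = -1.4200.
Result = -1.4200.

-1.4200


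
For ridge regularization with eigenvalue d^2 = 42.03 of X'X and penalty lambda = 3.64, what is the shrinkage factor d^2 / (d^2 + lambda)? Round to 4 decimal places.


Compute the denominator: 42.03 + 3.64 = 45.6700.
Shrinkage factor = 42.03 / 45.6700 = 0.9203.

0.9203


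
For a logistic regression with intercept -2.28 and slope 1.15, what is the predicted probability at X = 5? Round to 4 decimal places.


z = -2.28 + 1.15 * 5 = 3.4700.
Sigmoid: P = 1 / (1 + exp(-3.4700)) = 0.9698.

0.9698


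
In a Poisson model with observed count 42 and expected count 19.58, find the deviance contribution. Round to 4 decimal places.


Compute y*ln(y/mu) = 42*ln(42/19.58) = 42*0.763161 = 32.052762.
y - mu = 22.42.
D = 2*(32.052762 - (22.42)) = 19.265524, which rounds to 19.2655.

19.2655


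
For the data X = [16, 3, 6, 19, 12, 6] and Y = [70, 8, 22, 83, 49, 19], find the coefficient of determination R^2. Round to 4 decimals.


The fitted line is Y = -7.5066 + 4.7748*X.
SSres = 8.6258, SStot = 4598.8333.
R^2 = 1 - SSres/SStot = 0.9981.

0.9981


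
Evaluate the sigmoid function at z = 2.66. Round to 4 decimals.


exp(-2.6600) = 0.0699.
1 + exp(-z) = 1.0699.
sigmoid = 1/1.0699 = 0.9346.

0.9346


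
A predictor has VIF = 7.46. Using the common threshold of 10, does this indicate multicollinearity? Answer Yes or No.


Check: VIF = 7.46 vs threshold = 10.
Since 7.46 < 10, the answer is No.

No


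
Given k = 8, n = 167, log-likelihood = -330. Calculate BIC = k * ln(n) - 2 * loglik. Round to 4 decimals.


k * ln(n) = 8 * ln(167) = 8 * 5.117994 = 40.943952.
-2 * loglik = -2 * (-330) = 660.
BIC = 40.943952 + 660 = 700.943952, which rounds to 700.9440.

700.9440


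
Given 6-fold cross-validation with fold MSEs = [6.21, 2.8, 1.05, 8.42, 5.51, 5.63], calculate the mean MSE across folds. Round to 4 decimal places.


Add all fold MSEs: 29.6200.
Divide by k = 6: 29.6200/6 = 4.9367.

4.9367


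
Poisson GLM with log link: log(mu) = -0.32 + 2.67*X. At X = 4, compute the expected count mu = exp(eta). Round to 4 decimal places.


Compute eta = -0.32 + 2.67 * 4 = 10.3600.
Apply inverse link: mu = e^10.3600 = 31571.1813.

31571.1813


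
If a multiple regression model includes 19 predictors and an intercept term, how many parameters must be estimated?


Including the intercept, the model has 19 predictor coefficients + 1 intercept.
Total = 20.

20


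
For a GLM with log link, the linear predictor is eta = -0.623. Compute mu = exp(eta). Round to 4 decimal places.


Apply the inverse link:
mu = e^-0.623 = 0.5363.

0.5363


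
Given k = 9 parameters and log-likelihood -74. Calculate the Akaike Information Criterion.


AIC = 2k - 2*loglik = 2(9) - 2(-74).
= 18 + 148 = 166.

166


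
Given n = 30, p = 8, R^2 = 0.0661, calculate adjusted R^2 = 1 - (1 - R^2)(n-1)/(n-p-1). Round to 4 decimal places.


Using the formula:
(1 - 0.0661) = 0.9339.
Multiply by 29/21: 0.9339 * 29 = 27.0831, then 27.0831 / 21 = 1.2897.
Adj R^2 = 1 - 1.2897 = -0.2897.

-0.2897


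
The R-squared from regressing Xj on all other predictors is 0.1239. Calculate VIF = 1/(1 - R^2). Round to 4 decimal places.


Denominator: 1 - 0.1239 = 0.8761.
VIF = 1 / 0.8761 = 1.1414.

1.1414


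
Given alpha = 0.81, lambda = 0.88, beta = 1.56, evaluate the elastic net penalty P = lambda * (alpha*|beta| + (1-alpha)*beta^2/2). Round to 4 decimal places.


L1 component = 0.81 * |1.56| = 1.2636.
L2 component = 0.19 * 1.56^2 / 2 = 0.2312.
Penalty = 0.88 * (1.2636 + 0.2312) = 0.88 * 1.4948 = 1.3154.

1.3154


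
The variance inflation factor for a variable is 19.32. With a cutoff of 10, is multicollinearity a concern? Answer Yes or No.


The threshold is 10.
VIF = 19.32 is >= 10.
Multicollinearity indication: Yes.

Yes


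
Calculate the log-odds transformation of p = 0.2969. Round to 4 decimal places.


1 - p = 0.7031.
p/(1-p) = 0.4223.
logit = ln(0.4223) = -0.8621.

-0.8621


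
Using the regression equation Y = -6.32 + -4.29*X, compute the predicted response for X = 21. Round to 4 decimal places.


Predicted value:
Y = -6.32 + (-4.29)(21) = -6.32 + -90.0900 = -96.4100.

-96.4100


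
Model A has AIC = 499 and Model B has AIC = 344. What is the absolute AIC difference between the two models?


|AIC_A - AIC_B| = |499 - 344| = 155.
Model B is preferred (lower AIC).

155


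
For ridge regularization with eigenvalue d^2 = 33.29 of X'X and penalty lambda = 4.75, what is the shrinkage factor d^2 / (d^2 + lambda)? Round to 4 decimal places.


Compute the denominator: 33.29 + 4.75 = 38.0400.
Shrinkage factor = 33.29 / 38.0400 = 0.8751.

0.8751


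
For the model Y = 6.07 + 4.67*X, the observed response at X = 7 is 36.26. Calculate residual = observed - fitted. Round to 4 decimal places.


Fitted value at X = 7 is yhat = 6.07 + 4.67*7 = 38.7600.
Residual = 36.26 - 38.7600 = -2.5000.

-2.5000


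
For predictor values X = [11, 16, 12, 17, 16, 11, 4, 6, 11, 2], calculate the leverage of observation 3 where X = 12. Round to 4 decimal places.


n = 10, xbar = 10.6000.
SXX = sum((xi - xbar)^2) = 240.4000.
h = 1/10 + (12 - 10.6000)^2 / 240.4000 = 0.1082.

0.1082


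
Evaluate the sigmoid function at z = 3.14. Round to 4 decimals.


First, exp(-3.1400) = 0.0433.
Then sigma(z) = 1/(1 + 0.0433) = 0.9585.

0.9585


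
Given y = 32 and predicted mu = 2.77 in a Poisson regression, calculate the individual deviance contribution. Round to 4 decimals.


Compute y*ln(y/mu) = 32*ln(32/2.77) = 32*2.446889 = 78.300448.
y - mu = 29.23.
D = 2*(78.300448 - (29.23)) = 98.140896, which rounds to 98.1409.

98.1409


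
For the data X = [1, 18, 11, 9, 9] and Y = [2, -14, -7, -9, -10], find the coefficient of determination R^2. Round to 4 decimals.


The fitted line is Y = 1.0870 + -0.9049*X.
SSres = 20.6685, SStot = 141.2000.
R^2 = 1 - SSres/SStot = 0.8536.

0.8536


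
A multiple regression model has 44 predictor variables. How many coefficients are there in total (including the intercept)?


Each predictor gets one coefficient, plus one intercept.
Total parameters = 44 + 1 = 45.

45


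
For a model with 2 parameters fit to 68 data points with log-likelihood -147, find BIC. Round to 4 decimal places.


k * ln(n) = 2 * ln(68) = 2 * 4.219508 = 8.439016.
-2 * loglik = -2 * (-147) = 294.
BIC = 8.439016 + 294 = 302.439016, which rounds to 302.4390.

302.4390


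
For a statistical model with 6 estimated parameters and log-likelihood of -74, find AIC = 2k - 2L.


AIC = 2k - 2*loglik = 2(6) - 2(-74).
= 12 + 148 = 160.

160


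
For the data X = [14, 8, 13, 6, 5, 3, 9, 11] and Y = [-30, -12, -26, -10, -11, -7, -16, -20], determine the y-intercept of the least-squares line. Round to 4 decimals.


Compute b1 = -2.0354 from the OLS formula.
With xbar = 8.6250 and ybar = -16.5000, the intercept is:
b0 = -16.5000 - -2.0354 * 8.6250 = 1.0555.

1.0555


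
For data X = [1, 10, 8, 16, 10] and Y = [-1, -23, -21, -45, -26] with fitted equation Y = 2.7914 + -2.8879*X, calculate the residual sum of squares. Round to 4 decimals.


Compute predicted values, then residuals = yi - yhat_i.
Residuals: [-0.9035, 3.0876, -0.6882, -1.5850, 0.0876].
SSres = sum(residual^2) = 13.3431.

13.3431


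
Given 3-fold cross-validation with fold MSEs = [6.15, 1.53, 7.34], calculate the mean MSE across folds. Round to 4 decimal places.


Add all fold MSEs: 15.0200.
Divide by k = 3: 15.0200/3 = 5.0067.

5.0067


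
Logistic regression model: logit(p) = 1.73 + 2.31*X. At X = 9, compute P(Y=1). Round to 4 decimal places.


z = 1.73 + 2.31 * 9 = 22.5200.
Sigmoid: P = 1 / (1 + exp(-22.5200)) = 1.0000.

1.0000


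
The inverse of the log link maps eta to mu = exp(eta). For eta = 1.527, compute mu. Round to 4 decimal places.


The inverse log link gives:
mu = exp(1.527) = 4.6043.

4.6043


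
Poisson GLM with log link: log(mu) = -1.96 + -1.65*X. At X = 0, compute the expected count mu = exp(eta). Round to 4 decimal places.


Compute eta = -1.96 + -1.65 * 0 = -1.9600.
Apply inverse link: mu = e^-1.9600 = 0.1409.

0.1409


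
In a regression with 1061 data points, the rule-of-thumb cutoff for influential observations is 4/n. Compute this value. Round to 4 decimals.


Cook's distance cutoff = 4/n = 4/1061.
= 0.0038.

0.0038


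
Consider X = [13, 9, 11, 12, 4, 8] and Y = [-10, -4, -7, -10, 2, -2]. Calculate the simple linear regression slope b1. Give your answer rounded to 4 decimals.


Calculate xbar = 9.5000, ybar = -5.1667.
S_xx = 53.5000, S_xy = -76.5000.
Using b1 = S_xy / S_xx = -76.5000 / 53.5000, we get b1 = -1.4299.

-1.4299


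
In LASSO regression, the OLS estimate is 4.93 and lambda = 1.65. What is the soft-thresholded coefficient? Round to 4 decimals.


Absolute value: |4.93| = 4.93.
Compare to lambda = 1.65.
Since |beta| > lambda, coefficient = sign(beta)*(|beta| - lambda) = 3.2800.

3.2800


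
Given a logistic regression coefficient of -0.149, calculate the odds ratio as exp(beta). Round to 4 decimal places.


Odds ratio = exp(beta) = exp(-0.149).
= 0.8616.

0.8616


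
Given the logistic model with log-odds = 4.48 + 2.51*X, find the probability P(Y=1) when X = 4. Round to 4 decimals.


Linear predictor: z = 4.48 + 2.51 * 4 = 14.5200.
P = 1/(1 + exp(-14.5200)) = 1/(1 + 0.0000) = 1.0000.

1.0000


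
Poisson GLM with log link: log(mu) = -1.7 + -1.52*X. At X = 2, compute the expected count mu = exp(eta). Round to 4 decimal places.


eta = -1.7 + -1.52 * 2 = -4.7400.
mu = exp(-4.7400) = 0.0087.

0.0087


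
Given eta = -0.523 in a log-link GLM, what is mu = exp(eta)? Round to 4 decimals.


Apply the inverse link:
mu = e^-0.523 = 0.5927.

0.5927


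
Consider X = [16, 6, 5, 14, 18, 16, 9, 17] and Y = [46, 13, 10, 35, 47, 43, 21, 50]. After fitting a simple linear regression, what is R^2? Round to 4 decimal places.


After computing the OLS fit (b0=-5.9428, b1=3.0945):
SSres = 31.8230, SStot = 1830.8750.
R^2 = 1 - 31.8230/1830.8750 = 0.9826.

0.9826


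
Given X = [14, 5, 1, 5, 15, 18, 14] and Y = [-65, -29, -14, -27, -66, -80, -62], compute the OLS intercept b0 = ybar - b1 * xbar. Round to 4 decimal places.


Compute b1 = -3.8739 from the OLS formula.
With xbar = 10.2857 and ybar = -49.0000, the intercept is:
b0 = -49.0000 - -3.8739 * 10.2857 = -9.1545.

-9.1545


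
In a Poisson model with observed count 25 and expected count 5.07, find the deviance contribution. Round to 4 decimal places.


y/mu = 25/5.07 = 4.930966 (approx.), and ln(25/5.07) = 1.595535.
y * ln(y/mu) = 25 * 1.595535 = 39.888375.
y - mu = 19.93.
D = 2 * (39.888375 - 19.93) = 39.916750, which rounds to 39.9168.

39.9168


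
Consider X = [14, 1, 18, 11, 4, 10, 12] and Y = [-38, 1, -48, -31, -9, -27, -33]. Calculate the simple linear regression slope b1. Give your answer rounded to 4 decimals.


The sample means are xbar = 10.0000 and ybar = -26.4286.
Compute S_xx = 202.0000 and S_xy = -588.0000.
Slope b1 = S_xy / S_xx = -588.0000 / 202.0000 = -2.9109.

-2.9109


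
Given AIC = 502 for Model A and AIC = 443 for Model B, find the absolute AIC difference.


Compute |502 - 443| = 59.
Model B has the smaller AIC.

59


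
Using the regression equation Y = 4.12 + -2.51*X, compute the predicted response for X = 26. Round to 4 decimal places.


Substitute X = 26 into the equation:
Y = 4.12 + -2.51 * 26 = 4.12 + -65.2600 = -61.1400.

-61.1400


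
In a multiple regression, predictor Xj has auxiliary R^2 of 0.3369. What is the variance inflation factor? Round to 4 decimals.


Using VIF = 1/(1 - R^2_j):
1 - 0.3369 = 0.6631.
VIF = 1.5081.

1.5081


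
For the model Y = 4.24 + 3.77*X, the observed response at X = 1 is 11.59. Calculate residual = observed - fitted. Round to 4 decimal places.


Fitted value at X = 1 is yhat = 4.24 + 3.77*1 = 8.0100.
Residual = 11.59 - 8.0100 = 3.5800.

3.5800


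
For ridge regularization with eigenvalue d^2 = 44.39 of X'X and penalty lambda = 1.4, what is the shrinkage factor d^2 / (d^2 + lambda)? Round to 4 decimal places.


Compute the denominator: 44.39 + 1.4 = 45.7900.
Shrinkage factor = 44.39 / 45.7900 = 0.9694.

0.9694


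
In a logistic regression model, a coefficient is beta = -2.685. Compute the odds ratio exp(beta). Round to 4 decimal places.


Odds ratio = exp(beta) = exp(-2.685).
= 0.0682.

0.0682


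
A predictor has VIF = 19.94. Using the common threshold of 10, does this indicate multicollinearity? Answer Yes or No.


Compare VIF = 19.94 to the threshold of 10.
19.94 >= 10, so the answer is Yes.

Yes


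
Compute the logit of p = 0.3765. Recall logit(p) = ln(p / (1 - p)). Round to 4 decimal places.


Compute the odds: 0.3765/0.6235 = 0.6038.
Take the natural log: ln(0.6038) = -0.5044.

-0.5044


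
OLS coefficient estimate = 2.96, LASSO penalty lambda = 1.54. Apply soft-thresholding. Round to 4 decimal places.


|beta_OLS| = 2.96.
lambda = 1.54.
Since |beta| > lambda, coefficient = sign(beta)*(|beta| - lambda) = 1.4200.
Result = 1.4200.

1.4200


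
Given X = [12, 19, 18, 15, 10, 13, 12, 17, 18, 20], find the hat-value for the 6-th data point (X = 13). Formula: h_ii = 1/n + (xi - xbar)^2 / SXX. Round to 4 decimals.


Mean of X: xbar = 15.4000.
SXX = 108.4000.
For X = 13: h = 1/10 + (13 - 15.4000)^2/108.4000 = 0.1531.

0.1531


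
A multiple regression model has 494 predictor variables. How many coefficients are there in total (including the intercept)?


Including the intercept, the model has 494 predictor coefficients + 1 intercept.
Total = 495.

495


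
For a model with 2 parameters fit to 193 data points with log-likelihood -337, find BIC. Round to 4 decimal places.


ln(193) = 5.262690.
k * ln(n) = 2 * 5.262690 = 10.525380.
-2L = 674.
BIC = 10.525380 + 674 = 684.525380, which rounds to 684.5254.

684.5254


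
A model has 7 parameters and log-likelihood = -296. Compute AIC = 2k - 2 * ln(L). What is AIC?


AIC = 2k - 2*loglik = 2(7) - 2(-296).
= 14 + 592 = 606.

606


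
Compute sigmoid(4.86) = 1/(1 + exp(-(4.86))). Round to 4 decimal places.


exp(-4.8600) = 0.0078.
1 + exp(-z) = 1.0078.
sigmoid = 1/1.0078 = 0.9923.

0.9923


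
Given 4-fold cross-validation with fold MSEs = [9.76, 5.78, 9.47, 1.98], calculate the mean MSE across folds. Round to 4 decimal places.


Sum of fold MSEs = 26.9900.
Average = 26.9900 / 4 = 6.7475.

6.7475


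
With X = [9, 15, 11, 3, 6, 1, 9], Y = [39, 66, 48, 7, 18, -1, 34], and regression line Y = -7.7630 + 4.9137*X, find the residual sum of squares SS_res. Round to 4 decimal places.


Predicted values from Y = -7.7630 + 4.9137*X.
Residuals: [2.5397, 0.0575, 1.7123, 0.0219, -3.7192, 1.8493, -2.4603].
SSres = 32.6913.

32.6913


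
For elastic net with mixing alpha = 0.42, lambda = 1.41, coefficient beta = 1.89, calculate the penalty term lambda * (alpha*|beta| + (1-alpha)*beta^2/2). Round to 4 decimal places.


L1 component = 0.42 * |1.89| = 0.7938.
L2 component = 0.58 * 1.89^2 / 2 = 1.0359.
Penalty = 1.41 * (0.7938 + 1.0359) = 1.41 * 1.8297 = 2.5799.

2.5799


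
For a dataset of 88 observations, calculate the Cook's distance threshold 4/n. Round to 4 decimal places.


Using the rule of thumb:
Threshold = 4 / 88 = 0.0455.

0.0455


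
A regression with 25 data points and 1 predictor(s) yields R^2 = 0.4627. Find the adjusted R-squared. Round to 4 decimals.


Plug in: Adj R^2 = 1 - (1 - 0.4627) * 24/23.
= 1 - 0.5373 * 24/23
= 1 - 12.8952 / 23
= 1 - 0.5607 = 0.4393.

0.4393


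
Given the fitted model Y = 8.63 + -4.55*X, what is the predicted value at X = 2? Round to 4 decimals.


Plug X = 2 into Y = 8.63 + -4.55*X:
Y = 8.63 + -9.1000 = -0.4700.

-0.4700


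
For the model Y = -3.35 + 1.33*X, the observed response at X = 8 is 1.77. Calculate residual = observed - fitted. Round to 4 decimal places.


Compute yhat = -3.35 + (1.33)(8) = 7.2900.
Residual = actual - predicted = 1.77 - 7.2900 = -5.5200.

-5.5200


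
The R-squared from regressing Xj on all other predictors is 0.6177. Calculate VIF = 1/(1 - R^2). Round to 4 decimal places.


Denominator: 1 - 0.6177 = 0.3823.
VIF = 1 / 0.3823 = 2.6157.

2.6157


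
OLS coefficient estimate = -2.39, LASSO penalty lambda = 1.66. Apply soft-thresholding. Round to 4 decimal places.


Absolute value: |-2.39| = 2.39.
Compare to lambda = 1.66.
Since |beta| > lambda, coefficient = sign(beta)*(|beta| - lambda) = -0.7300.

-0.7300


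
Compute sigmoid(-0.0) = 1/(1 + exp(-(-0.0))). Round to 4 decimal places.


exp(0.0000) = 1.0000.
1 + exp(-z) = 2.0000.
sigmoid = 1/2.0000 = 0.5000.

0.5000


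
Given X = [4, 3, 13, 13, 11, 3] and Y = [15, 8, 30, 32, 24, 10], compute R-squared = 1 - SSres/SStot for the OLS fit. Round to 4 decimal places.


The fitted line is Y = 4.0307 + 2.0174*X.
SSres = 20.7957, SStot = 528.8333.
R^2 = 1 - SSres/SStot = 0.9607.

0.9607


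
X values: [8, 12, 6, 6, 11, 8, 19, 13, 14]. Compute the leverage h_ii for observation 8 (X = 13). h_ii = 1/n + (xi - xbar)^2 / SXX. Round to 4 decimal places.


Mean of X: xbar = 10.7778.
SXX = 145.5556.
For X = 13: h = 1/9 + (13 - 10.7778)^2/145.5556 = 0.1450.

0.1450


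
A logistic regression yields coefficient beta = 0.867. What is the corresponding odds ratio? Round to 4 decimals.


Odds ratio = exp(beta) = exp(0.867).
= 2.3798.

2.3798


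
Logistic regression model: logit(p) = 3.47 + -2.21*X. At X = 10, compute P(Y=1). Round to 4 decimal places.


Linear predictor: z = 3.47 + -2.21 * 10 = -18.6300.
P = 1/(1 + exp(18.6300)) = 1/(1 + 123283852.6864) = 0.0000.

0.0000


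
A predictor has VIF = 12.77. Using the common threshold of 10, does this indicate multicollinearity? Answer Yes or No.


Compare VIF = 12.77 to the threshold of 10.
12.77 >= 10, so the answer is Yes.

Yes


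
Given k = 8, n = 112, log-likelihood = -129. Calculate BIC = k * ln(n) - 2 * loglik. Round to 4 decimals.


ln(112) = 4.718499.
k * ln(n) = 8 * 4.718499 = 37.747992.
-2L = 258.
BIC = 37.747992 + 258 = 295.747992, which rounds to 295.7480.

295.7480


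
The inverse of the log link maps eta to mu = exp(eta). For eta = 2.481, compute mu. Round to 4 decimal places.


mu = exp(eta) = exp(2.481).
= 11.9532.

11.9532


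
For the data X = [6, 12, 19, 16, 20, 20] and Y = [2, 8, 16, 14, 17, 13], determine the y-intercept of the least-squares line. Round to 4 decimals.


Compute b1 = 0.9711 from the OLS formula.
With xbar = 15.5000 and ybar = 11.6667, the intercept is:
b0 = 11.6667 - 0.9711 * 15.5000 = -3.3848.

-3.3848


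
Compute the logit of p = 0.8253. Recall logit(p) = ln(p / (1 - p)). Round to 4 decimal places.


Compute the odds: 0.8253/0.1747 = 4.7241.
Take the natural log: ln(4.7241) = 1.5527.

1.5527


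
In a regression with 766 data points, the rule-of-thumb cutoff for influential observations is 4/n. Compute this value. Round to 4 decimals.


The threshold is 4/n.
4/766 = 0.0052.

0.0052


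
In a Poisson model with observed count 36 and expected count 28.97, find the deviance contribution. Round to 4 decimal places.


y/mu = 36/28.97 = 1.242665 (approx.), and ln(36/28.97) = 0.217258.
y * ln(y/mu) = 36 * 0.217258 = 7.821288.
y - mu = 7.03.
D = 2 * (7.821288 - 7.03) = 1.582576, which rounds to 1.5826.

1.5826


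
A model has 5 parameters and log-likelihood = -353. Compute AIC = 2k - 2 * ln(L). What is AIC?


Compute:
2k = 2*5 = 10.
-2*loglik = -2*(-353) = 706.
AIC = 10 + 706 = 716.

716


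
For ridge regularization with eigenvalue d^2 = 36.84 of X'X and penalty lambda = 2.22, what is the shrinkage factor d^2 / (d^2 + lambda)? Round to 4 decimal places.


Compute the denominator: 36.84 + 2.22 = 39.0600.
Shrinkage factor = 36.84 / 39.0600 = 0.9432.

0.9432


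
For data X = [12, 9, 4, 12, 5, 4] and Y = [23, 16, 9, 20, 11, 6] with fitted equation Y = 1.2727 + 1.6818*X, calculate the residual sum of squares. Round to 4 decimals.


For each point, residual = actual - predicted.
Residuals: [1.5457, -0.4089, 1.0001, -1.4543, 1.3183, -1.9999].
Sum of squared residuals = 11.4091.

11.4091


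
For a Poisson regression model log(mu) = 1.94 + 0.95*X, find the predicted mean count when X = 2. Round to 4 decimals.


eta = 1.94 + 0.95 * 2 = 3.8400.
mu = exp(3.8400) = 46.5255.

46.5255


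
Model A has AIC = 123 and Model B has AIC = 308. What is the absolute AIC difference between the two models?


Compute |123 - 308| = 185.
Model A has the smaller AIC.

185


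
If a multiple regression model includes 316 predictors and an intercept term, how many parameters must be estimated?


Total coefficients = number of predictors + 1 (for the intercept).
= 316 + 1 = 317.

317


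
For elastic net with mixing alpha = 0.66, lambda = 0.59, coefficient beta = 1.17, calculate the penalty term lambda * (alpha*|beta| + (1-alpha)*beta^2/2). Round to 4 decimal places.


L1 component = 0.66 * |1.17| = 0.7722.
L2 component = 0.34 * 1.17^2 / 2 = 0.2327.
Penalty = 0.59 * (0.7722 + 0.2327) = 0.59 * 1.0049 = 0.5929.

0.5929


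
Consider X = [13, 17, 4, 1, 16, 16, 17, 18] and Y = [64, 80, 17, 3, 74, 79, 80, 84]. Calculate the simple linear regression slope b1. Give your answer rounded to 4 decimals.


The sample means are xbar = 12.7500 and ybar = 60.1250.
Compute S_xx = 299.5000 and S_xy = 1450.2500.
Slope b1 = S_xy / S_xx = 1450.2500 / 299.5000 = 4.8422.

4.8422


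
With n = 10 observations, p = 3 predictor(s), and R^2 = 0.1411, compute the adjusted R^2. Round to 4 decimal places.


Plug in: Adj R^2 = 1 - (1 - 0.1411) * 9/6.
= 1 - 0.8589 * 9/6
= 1 - 7.7301 / 6
= 1 - 1.2884 = -0.2884.

-0.2884


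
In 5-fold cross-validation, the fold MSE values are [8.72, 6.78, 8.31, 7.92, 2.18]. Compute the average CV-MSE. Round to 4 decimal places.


Total MSE across folds = 33.9100.
CV-MSE = 33.9100/5 = 6.7820.

6.7820


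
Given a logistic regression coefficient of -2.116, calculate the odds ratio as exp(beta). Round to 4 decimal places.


exp(-2.116) = 0.1205.
So the odds ratio is 0.1205.

0.1205


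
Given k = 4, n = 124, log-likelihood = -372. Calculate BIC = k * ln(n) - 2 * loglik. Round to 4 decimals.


Compute k*ln(n) = 4*ln(124) = 4*4.820282 = 19.281128.
Then -2*loglik = 744.
BIC = 19.281128 + 744 = 763.281128, which rounds to 763.2811.

763.2811


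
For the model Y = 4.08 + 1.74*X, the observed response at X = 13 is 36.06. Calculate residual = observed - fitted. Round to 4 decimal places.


Compute yhat = 4.08 + (1.74)(13) = 26.7000.
Residual = actual - predicted = 36.06 - 26.7000 = 9.3600.

9.3600


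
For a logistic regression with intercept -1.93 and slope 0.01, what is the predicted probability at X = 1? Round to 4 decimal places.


Linear predictor: z = -1.93 + 0.01 * 1 = -1.9200.
P = 1/(1 + exp(1.9200)) = 1/(1 + 6.8210) = 0.1279.

0.1279


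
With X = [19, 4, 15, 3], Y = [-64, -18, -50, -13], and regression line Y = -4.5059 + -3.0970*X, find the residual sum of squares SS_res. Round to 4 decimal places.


Compute predicted values, then residuals = yi - yhat_i.
Residuals: [-0.6511, -1.1061, 0.9609, 0.7969].
SSres = sum(residual^2) = 3.2058.

3.2058


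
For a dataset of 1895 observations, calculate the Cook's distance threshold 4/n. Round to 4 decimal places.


The threshold is 4/n.
4/1895 = 0.0021.

0.0021


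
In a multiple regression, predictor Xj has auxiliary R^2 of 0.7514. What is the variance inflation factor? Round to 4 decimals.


VIF = 1 / (1 - 0.7514).
= 1 / 0.2486 = 4.0225.

4.0225


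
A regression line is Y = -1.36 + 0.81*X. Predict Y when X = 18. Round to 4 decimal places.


Plug X = 18 into Y = -1.36 + 0.81*X:
Y = -1.36 + 14.5800 = 13.2200.

13.2200


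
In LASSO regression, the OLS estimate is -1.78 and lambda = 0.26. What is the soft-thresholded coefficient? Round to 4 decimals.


Check: |-1.78| = 1.78 vs lambda = 0.26.
Since |beta| > lambda, coefficient = sign(beta)*(|beta| - lambda) = -1.5200.
Soft-thresholded coefficient = -1.5200.

-1.5200


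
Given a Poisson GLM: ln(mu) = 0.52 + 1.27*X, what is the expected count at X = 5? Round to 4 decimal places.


eta = 0.52 + 1.27 * 5 = 6.8700.
mu = exp(6.8700) = 962.9486.

962.9486


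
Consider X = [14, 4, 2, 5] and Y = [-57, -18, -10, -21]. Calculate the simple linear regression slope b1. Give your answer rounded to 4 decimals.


The sample means are xbar = 6.2500 and ybar = -26.5000.
Compute S_xx = 84.7500 and S_xy = -332.5000.
Slope b1 = S_xy / S_xx = -332.5000 / 84.7500 = -3.9233.

-3.9233


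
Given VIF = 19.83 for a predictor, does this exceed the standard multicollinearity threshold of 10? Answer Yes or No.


Check: VIF = 19.83 vs threshold = 10.
Since 19.83 >= 10, the answer is Yes.

Yes


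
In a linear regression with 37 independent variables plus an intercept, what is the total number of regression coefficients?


Total coefficients = number of predictors + 1 (for the intercept).
= 37 + 1 = 38.

38


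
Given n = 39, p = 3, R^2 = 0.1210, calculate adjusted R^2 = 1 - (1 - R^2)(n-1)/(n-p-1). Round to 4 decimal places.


Using the formula:
(1 - 0.1210) = 0.8790.
Multiply by 38/35: 0.8790 * 38 = 33.4020, then 33.4020 / 35 = 0.9543.
Adj R^2 = 1 - 0.9543 = 0.0457.

0.0457
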